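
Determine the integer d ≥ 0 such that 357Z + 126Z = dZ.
In the PID Z, (a, b) is generated by gcd(a, b). Compute gcd(357, 126) with the extended Euclidean algorithm, tracking rows (r, s, t) with s·357 + t·126 = r:
  row A: (357, 1, 0)   [1·357 + 0·126 = 357]
  row B: (126, 0, 1)   [0·357 + 1·126 = 126]
  357 = 2·126 + 105   → row C = row A − 2·row B = (105, 1, −2)   [check: 1·357 − 2·126 = 105]
  126 = 1·105 + 21   → row D = row B − 1·row C = (21, −1, 3)   [check: −1·357 + 3·126 = 21]
  105 = 5·21 + 0   → remainder 0, stop. gcd = 21 (last nonzero row D).
So gcd(357, 126) = 21, with Bézout identity −1·357 + 3·126 = 21. Containment (⊇): the Bézout identity exhibits 21 as an element of (357, 126), giving (21) ⊆ (357, 126). Containment (⊆): since 21 | 357 and 21 | 126 (357 = 21·17, 126 = 21·6), every Z-linear combination of 357 and 126 is divisible by 21, so (357, 126) ⊆ (21). Therefore (357, 126) = (21), d = 21.

Final answer: (357, 126) = (21); d = 21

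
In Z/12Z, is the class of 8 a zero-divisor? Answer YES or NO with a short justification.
gcd(8, 12) = 4 > 1, so 8 is not a unit in Z/12Z. In Z/nZ every nonzero non-unit is a zero-divisor: explicitly, take b = 12/gcd = 3 ≠ 0 (mod 12); then 8·3 = 24 = 2·12, i.e. 8·3 ≡ 0 (mod 12). So 8 is a zero-divisor.

Final answer: YES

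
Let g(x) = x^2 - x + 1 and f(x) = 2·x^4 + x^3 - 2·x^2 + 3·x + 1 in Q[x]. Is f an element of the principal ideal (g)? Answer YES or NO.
In Q[x] the ideal (g) consists of all multiples of g, so f ∈ (g) iff g | f, i.e. iff the remainder of f on division by g is 0. Divide f by g (g is monic, so eliminate the leading term of the running remainder at each step):
  leading term 2·x^4: subtract (2·x^2)·g(x) = 2·x^4 - 2·x^3 + 2·x^2, leaving 3·x^3 - 4·x^2 + 3·x + 1
  leading term 3·x^3: subtract (3·x)·g(x) = 3·x^3 - 3·x^2 + 3·x, leaving 1 - x^2
  leading term -x^2: subtract (-1)·g(x) = -x^2 + x - 1, leaving 2 - x
The remainder r(x) = 2 - x ≠ 0 (and deg r < deg g), so g ∤ f, i.e. f ∉ (g).

Final answer: NO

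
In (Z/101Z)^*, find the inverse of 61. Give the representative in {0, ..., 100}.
Apply the extended Euclidean algorithm to (101, 61), tracking rows (r, s, t) with s·101 + t·61 = r. Each division r_prev = q·r_cur + r_new produces the new row as (previous row) − q·(current row):
  row A: (101, 1, 0)   [1·101 + 0·61 = 101]
  row B: (61, 0, 1)   [0·101 + 1·61 = 61]
  101 = 1·61 + 40   → row C = row A − 1·row B = (40, 1, −1)   [check: 1·101 − 1·61 = 40]
  61 = 1·40 + 21   → row D = row B − 1·row C = (21, −1, 2)   [check: −1·101 + 2·61 = 21]
  40 = 1·21 + 19   → row E = row C − 1·row D = (19, 2, −3)   [check: 2·101 − 3·61 = 19]
  21 = 1·19 + 2   → row F = row D − 1·row E = (2, −3, 5)   [check: −3·101 + 5·61 = 2]
  19 = 9·2 + 1   → row G = row E − 9·row F = (1, 29, −48)   [check: 29·101 − 48·61 = 1]
  2 = 2·1 + 0   → remainder 0, stop. gcd = 1 (last nonzero row G).
The gcd is 1, so 61 is invertible mod 101. The last nonzero row gives 29·101 − 48·61 = 1, so t = −48. So 61^(−1) ≡ −48 ≡ 53 (mod 101). Verify: 61 · 53 = 3233 ≡ 1 (mod 101). ✓

Final answer: 61^(−1) ≡ 53 (mod 101)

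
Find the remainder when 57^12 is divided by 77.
15

Use repeated squaring. Binary(12) = 1100. Walk through the bits of the exponent 12 left-to-right: at each bit after the leading one, square the running value, then multiply by 57 if the bit is 1 (always reducing mod 77):
  bit 1 = 1 (leading): start with 57.
  bit 2 = 1: square 57^2 = 3249 ≡ 15; bit is 1, so multiply 15·57 = 855 ≡ 8 (mod 77).
  bit 3 = 0: square 8^2 = 64 (mod 77).
  bit 4 = 0: square 64^2 = 4096 ≡ 15 (mod 77).
Final value: 57^12 ≡ 15 (mod 77).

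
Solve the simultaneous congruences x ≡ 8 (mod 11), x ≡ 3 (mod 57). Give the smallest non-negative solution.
The moduli 11, 57 are pairwise coprime, so by the CRT there is a unique solution mod 11·57 = 627.
Solve by successive substitution. Start with x ≡ 8 (mod 11).
  Combine with x ≡ 3 (mod 57): write x = 8 + 11·t and require 8 + 11·t ≡ 3 (mod 57), i.e. 11·t ≡ 3 − 8 ≡ 52 (mod 57). Since 11^(−1) ≡ 26 (mod 57), t ≡ 26·52 ≡ 41 (mod 57). So x ≡ 8 + 11·41 = 459 (mod 627).
Unique solution in [0, 627): x = 459.

Final answer: x ≡ 459 (mod 627); the representative in [0, 627) is 459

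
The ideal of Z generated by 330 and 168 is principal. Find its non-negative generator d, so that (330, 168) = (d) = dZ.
In the PID Z, (a, b) is generated by gcd(a, b). Compute gcd(330, 168) with the extended Euclidean algorithm, tracking rows (r, s, t) with s·330 + t·168 = r:
  row A: (330, 1, 0)   [1·330 + 0·168 = 330]
  row B: (168, 0, 1)   [0·330 + 1·168 = 168]
  330 = 1·168 + 162   → row C = row A − 1·row B = (162, 1, −1)   [check: 1·330 − 1·168 = 162]
  168 = 1·162 + 6   → row D = row B − 1·row C = (6, −1, 2)   [check: −1·330 + 2·168 = 6]
  162 = 27·6 + 0   → remainder 0, stop. gcd = 6 (last nonzero row D).
So gcd(330, 168) = 6, with Bézout identity −1·330 + 2·168 = 6. Containment (⊇): the Bézout identity exhibits 6 as an element of (330, 168), giving (6) ⊆ (330, 168). Containment (⊆): since 6 | 330 and 6 | 168 (330 = 6·55, 168 = 6·28), every Z-linear combination of 330 and 168 is divisible by 6, so (330, 168) ⊆ (6). Therefore (330, 168) = (6), d = 6.

Final answer: (330, 168) = (6); d = 6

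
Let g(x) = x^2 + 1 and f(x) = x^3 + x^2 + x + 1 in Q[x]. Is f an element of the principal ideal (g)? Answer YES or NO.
In Q[x] the ideal (g) consists of all multiples of g, so f ∈ (g) iff g | f, i.e. iff the remainder of f on division by g is 0. Divide f by g (g is monic, so eliminate the leading term of the running remainder at each step):
  leading term x^3: subtract (x)·g(x) = x^3 + x, leaving x^2 + 1
  leading term x^2: subtract (1)·g(x) = x^2 + 1, leaving 0
The remainder is 0, so f(x) = g(x) · h(x) with h(x) = x + 1. Hence g | f, i.e. f ∈ (g).

Final answer: YES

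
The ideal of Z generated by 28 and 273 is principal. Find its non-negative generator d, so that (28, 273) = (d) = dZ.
(28, 273) = (7); d = 7

In the PID Z, (a, b) is generated by gcd(a, b). Compute gcd(273, 28) with the extended Euclidean algorithm, tracking rows (r, s, t) with s·273 + t·28 = r:
  row A: (273, 1, 0)   [1·273 + 0·28 = 273]
  row B: (28, 0, 1)   [0·273 + 1·28 = 28]
  273 = 9·28 + 21   → row C = row A − 9·row B = (21, 1, −9)   [check: 1·273 − 9·28 = 21]
  28 = 1·21 + 7   → row D = row B − 1·row C = (7, −1, 10)   [check: −1·273 + 10·28 = 7]
  21 = 3·7 + 0   → remainder 0, stop. gcd = 7 (last nonzero row D).
So gcd(28, 273) = 7, with Bézout identity −1·273 + 10·28 = 7. Containment (⊇): the Bézout identity exhibits 7 as an element of (28, 273), giving (7) ⊆ (28, 273). Containment (⊆): since 7 | 28 and 7 | 273 (28 = 7·4, 273 = 7·39), every Z-linear combination of 28 and 273 is divisible by 7, so (28, 273) ⊆ (7). Therefore (28, 273) = (7), d = 7.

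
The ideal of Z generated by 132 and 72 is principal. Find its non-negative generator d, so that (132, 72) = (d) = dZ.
(132, 72) = (12); d = 12

In the PID Z, (a, b) is generated by gcd(a, b). Compute gcd(132, 72) with the extended Euclidean algorithm, tracking rows (r, s, t) with s·132 + t·72 = r:
  row A: (132, 1, 0)   [1·132 + 0·72 = 132]
  row B: (72, 0, 1)   [0·132 + 1·72 = 72]
  132 = 1·72 + 60   → row C = row A − 1·row B = (60, 1, −1)   [check: 1·132 − 1·72 = 60]
  72 = 1·60 + 12   → row D = row B − 1·row C = (12, −1, 2)   [check: −1·132 + 2·72 = 12]
  60 = 5·12 + 0   → remainder 0, stop. gcd = 12 (last nonzero row D).
So gcd(132, 72) = 12, with Bézout identity −1·132 + 2·72 = 12. Containment (⊇): the Bézout identity exhibits 12 as an element of (132, 72), giving (12) ⊆ (132, 72). Containment (⊆): since 12 | 132 and 12 | 72 (132 = 12·11, 72 = 12·6), every Z-linear combination of 132 and 72 is divisible by 12, so (132, 72) ⊆ (12). Therefore (132, 72) = (12), d = 12.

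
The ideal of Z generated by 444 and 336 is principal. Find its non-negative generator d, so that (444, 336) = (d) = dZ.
(444, 336) = (12); d = 12

In the PID Z, (a, b) is generated by gcd(a, b). Compute gcd(444, 336) with the extended Euclidean algorithm, tracking rows (r, s, t) with s·444 + t·336 = r:
  row A: (444, 1, 0)   [1·444 + 0·336 = 444]
  row B: (336, 0, 1)   [0·444 + 1·336 = 336]
  444 = 1·336 + 108   → row C = row A − 1·row B = (108, 1, −1)   [check: 1·444 − 1·336 = 108]
  336 = 3·108 + 12   → row D = row B − 3·row C = (12, −3, 4)   [check: −3·444 + 4·336 = 12]
  108 = 9·12 + 0   → remainder 0, stop. gcd = 12 (last nonzero row D).
So gcd(444, 336) = 12, with Bézout identity −3·444 + 4·336 = 12. Containment (⊇): the Bézout identity exhibits 12 as an element of (444, 336), giving (12) ⊆ (444, 336). Containment (⊆): since 12 | 444 and 12 | 336 (444 = 12·37, 336 = 12·28), every Z-linear combination of 444 and 336 is divisible by 12, so (444, 336) ⊆ (12). Therefore (444, 336) = (12), d = 12.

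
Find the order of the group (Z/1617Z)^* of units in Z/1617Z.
(Z/1617Z)^* consists of the classes a with gcd(a, 1617) = 1, so its order is φ(1617). φ is multiplicative, with φ(p^e) = p^e − p^(e−1). Factorise 1617 = 3 · 7^2 · 11. Then
  φ(1617) = (3 − 1) · (7^2 − 7^1) · (11 − 1) = 2 · 42 · 10 = 840.
Thus |(Z/1617Z)^*| = 840.

Final answer: |(Z/1617Z)^*| = 840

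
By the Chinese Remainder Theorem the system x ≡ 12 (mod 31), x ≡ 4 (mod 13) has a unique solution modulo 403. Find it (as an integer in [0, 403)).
x ≡ 43 (mod 403); the representative in [0, 403) is 43

The moduli 31, 13 are pairwise coprime, so by the CRT there is a unique solution mod 31·13 = 403.
Solve by successive substitution. Start with x ≡ 12 (mod 31).
  Combine with x ≡ 4 (mod 13): write x = 12 + 31·t and require 12 + 31·t ≡ 4 (mod 13), i.e. 31·t ≡ 4 − 12 ≡ 5 (mod 13). Since 31^(−1) ≡ 8 (mod 13) (31 ≡ 5 (mod 13)), t ≡ 8·5 ≡ 1 (mod 13). So x ≡ 12 + 31·1 = 43 (mod 403).
Unique solution in [0, 403): x = 43.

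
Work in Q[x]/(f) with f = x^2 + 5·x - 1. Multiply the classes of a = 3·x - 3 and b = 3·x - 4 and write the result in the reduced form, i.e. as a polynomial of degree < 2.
First multiply in Q[x] without reducing: a · b = 9·x^2 - 21·x + 12. Now divide by f(x) = x^2 + 5·x - 1, eliminating the leading term at each step:
  leading term 9·x^2: subtract (9)·f(x) = 9·x^2 + 45·x - 9, leaving 21 - 66·x
The degree is now < 2, so this is the remainder. Hence a · b ≡ 21 - 66·x in Q[x]/(f).

Final answer: a · b ≡ 21 - 66·x (mod f(x))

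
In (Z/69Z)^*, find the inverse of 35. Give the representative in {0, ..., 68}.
Apply the extended Euclidean algorithm to (69, 35), tracking rows (r, s, t) with s·69 + t·35 = r. Each division r_prev = q·r_cur + r_new produces the new row as (previous row) − q·(current row):
  row A: (69, 1, 0)   [1·69 + 0·35 = 69]
  row B: (35, 0, 1)   [0·69 + 1·35 = 35]
  69 = 1·35 + 34   → row C = row A − 1·row B = (34, 1, −1)   [check: 1·69 − 1·35 = 34]
  35 = 1·34 + 1   → row D = row B − 1·row C = (1, −1, 2)   [check: −1·69 + 2·35 = 1]
  34 = 34·1 + 0   → remainder 0, stop. gcd = 1 (last nonzero row D).
The gcd is 1, so 35 is invertible mod 69. The last nonzero row gives −1·69 + 2·35 = 1, so t = 2. So 35^(−1) ≡ 2 (mod 69). Verify: 35 · 2 = 70 ≡ 1 (mod 69). ✓

Final answer: 35^(−1) ≡ 2 (mod 69)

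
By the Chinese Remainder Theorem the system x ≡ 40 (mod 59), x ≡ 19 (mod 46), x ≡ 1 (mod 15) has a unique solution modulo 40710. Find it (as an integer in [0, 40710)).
x ≡ 571 (mod 40710); the representative in [0, 40710) is 571

The moduli 59, 46, 15 are pairwise coprime, so by the CRT there is a unique solution mod 59·46·15 = 40710.
Solve by successive substitution. Start with x ≡ 40 (mod 59).
  Combine with x ≡ 19 (mod 46): write x = 40 + 59·t and require 40 + 59·t ≡ 19 (mod 46), i.e. 59·t ≡ 19 − 40 ≡ 25 (mod 46). Since 59^(−1) ≡ 39 (mod 46) (59 ≡ 13 (mod 46)), t ≡ 39·25 ≡ 9 (mod 46). So x ≡ 40 + 59·9 = 571 (mod 2714).
  Combine with x ≡ 1 (mod 15): write x = 571 + 2714·t and require 571 + 2714·t ≡ 1 (mod 15), i.e. 2714·t ≡ 1 − 571 ≡ 0 (mod 15). Since 2714^(−1) ≡ 14 (mod 15) (2714 ≡ 14 (mod 15)), t ≡ 14·0 ≡ 0 (mod 15). So x ≡ 571 + 2714·0 = 571 (mod 40710).
Unique solution in [0, 40710): x = 571.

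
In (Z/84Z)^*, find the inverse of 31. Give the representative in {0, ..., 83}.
31^(−1) ≡ 19 (mod 84)

Apply the extended Euclidean algorithm to (84, 31), tracking rows (r, s, t) with s·84 + t·31 = r. Each division r_prev = q·r_cur + r_new produces the new row as (previous row) − q·(current row):
  row A: (84, 1, 0)   [1·84 + 0·31 = 84]
  row B: (31, 0, 1)   [0·84 + 1·31 = 31]
  84 = 2·31 + 22   → row C = row A − 2·row B = (22, 1, −2)   [check: 1·84 − 2·31 = 22]
  31 = 1·22 + 9   → row D = row B − 1·row C = (9, −1, 3)   [check: −1·84 + 3·31 = 9]
  22 = 2·9 + 4   → row E = row C − 2·row D = (4, 3, −8)   [check: 3·84 − 8·31 = 4]
  9 = 2·4 + 1   → row F = row D − 2·row E = (1, −7, 19)   [check: −7·84 + 19·31 = 1]
  4 = 4·1 + 0   → remainder 0, stop. gcd = 1 (last nonzero row F).
The gcd is 1, so 31 is invertible mod 84. The last nonzero row gives −7·84 + 19·31 = 1, so t = 19. So 31^(−1) ≡ 19 (mod 84). Verify: 31 · 19 = 589 ≡ 1 (mod 84). ✓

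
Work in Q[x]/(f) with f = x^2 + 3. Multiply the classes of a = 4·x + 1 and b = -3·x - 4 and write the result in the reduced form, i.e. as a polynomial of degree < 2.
First multiply in Q[x] without reducing: a · b = -12·x^2 - 19·x - 4. Now divide by f(x) = x^2 + 3, eliminating the leading term at each step:
  leading term -12·x^2: subtract (-12)·f(x) = -12·x^2 - 36, leaving 32 - 19·x
The degree is now < 2, so this is the remainder. Hence a · b ≡ 32 - 19·x in Q[x]/(f).

Final answer: a · b ≡ 32 - 19·x (mod f(x))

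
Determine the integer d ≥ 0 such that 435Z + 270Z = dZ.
(435, 270) = (15); d = 15

In the PID Z, (a, b) is generated by gcd(a, b). Compute gcd(435, 270) with the extended Euclidean algorithm, tracking rows (r, s, t) with s·435 + t·270 = r:
  row A: (435, 1, 0)   [1·435 + 0·270 = 435]
  row B: (270, 0, 1)   [0·435 + 1·270 = 270]
  435 = 1·270 + 165   → row C = row A − 1·row B = (165, 1, −1)   [check: 1·435 − 1·270 = 165]
  270 = 1·165 + 105   → row D = row B − 1·row C = (105, −1, 2)   [check: −1·435 + 2·270 = 105]
  165 = 1·105 + 60   → row E = row C − 1·row D = (60, 2, −3)   [check: 2·435 − 3·270 = 60]
  105 = 1·60 + 45   → row F = row D − 1·row E = (45, −3, 5)   [check: −3·435 + 5·270 = 45]
  60 = 1·45 + 15   → row G = row E − 1·row F = (15, 5, −8)   [check: 5·435 − 8·270 = 15]
  45 = 3·15 + 0   → remainder 0, stop. gcd = 15 (last nonzero row G).
So gcd(435, 270) = 15, with Bézout identity 5·435 − 8·270 = 15. Containment (⊇): the Bézout identity exhibits 15 as an element of (435, 270), giving (15) ⊆ (435, 270). Containment (⊆): since 15 | 435 and 15 | 270 (435 = 15·29, 270 = 15·18), every Z-linear combination of 435 and 270 is divisible by 15, so (435, 270) ⊆ (15). Therefore (435, 270) = (15), d = 15.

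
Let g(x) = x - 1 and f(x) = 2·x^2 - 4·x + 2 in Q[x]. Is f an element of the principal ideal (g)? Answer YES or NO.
YES

In Q[x] the ideal (g) consists of all multiples of g, so f ∈ (g) iff g | f, i.e. iff the remainder of f on division by g is 0. Divide f by g (g is monic, so eliminate the leading term of the running remainder at each step):
  leading term 2·x^2: subtract (2·x)·g(x) = 2·x^2 - 2·x, leaving 2 - 2·x
  leading term -2·x: subtract (-2)·g(x) = 2 - 2·x, leaving 0
The remainder is 0, so f(x) = g(x) · h(x) with h(x) = 2·x - 2. Hence g | f, i.e. f ∈ (g).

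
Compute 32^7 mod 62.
32

Use repeated squaring. Binary(7) = 111. Walk through the bits of the exponent 7 left-to-right: at each bit after the leading one, square the running value, then multiply by 32 if the bit is 1 (always reducing mod 62):
  bit 1 = 1 (leading): start with 32.
  bit 2 = 1: square 32^2 = 1024 ≡ 32; bit is 1, so multiply 32·32 = 1024 ≡ 32 (mod 62).
  bit 3 = 1: square 32^2 = 1024 ≡ 32; bit is 1, so multiply 32·32 = 1024 ≡ 32 (mod 62).
Final value: 32^7 ≡ 32 (mod 62).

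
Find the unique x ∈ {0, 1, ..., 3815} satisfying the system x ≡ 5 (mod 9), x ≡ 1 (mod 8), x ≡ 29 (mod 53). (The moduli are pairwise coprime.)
The moduli 9, 8, 53 are pairwise coprime, so by the CRT there is a unique solution mod 9·8·53 = 3816.
Solve by successive substitution. Start with x ≡ 5 (mod 9).
  Combine with x ≡ 1 (mod 8): write x = 5 + 9·t and require 5 + 9·t ≡ 1 (mod 8), i.e. 9·t ≡ 1 − 5 ≡ 4 (mod 8). Since 9^(−1) ≡ 1 (mod 8) (9 ≡ 1 (mod 8)), t ≡ 1·4 ≡ 4 (mod 8). So x ≡ 5 + 9·4 = 41 (mod 72).
  Combine with x ≡ 29 (mod 53): write x = 41 + 72·t and require 41 + 72·t ≡ 29 (mod 53), i.e. 72·t ≡ 29 − 41 ≡ 41 (mod 53). Since 72^(−1) ≡ 14 (mod 53) (72 ≡ 19 (mod 53)), t ≡ 14·41 ≡ 44 (mod 53). So x ≡ 41 + 72·44 = 3209 (mod 3816).
Unique solution in [0, 3816): x = 3209.

Final answer: x ≡ 3209 (mod 3816); the representative in [0, 3816) is 3209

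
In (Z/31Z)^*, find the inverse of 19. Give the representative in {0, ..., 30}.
19^(−1) ≡ 18 (mod 31)

Apply the extended Euclidean algorithm to (31, 19), tracking rows (r, s, t) with s·31 + t·19 = r. Each division r_prev = q·r_cur + r_new produces the new row as (previous row) − q·(current row):
  row A: (31, 1, 0)   [1·31 + 0·19 = 31]
  row B: (19, 0, 1)   [0·31 + 1·19 = 19]
  31 = 1·19 + 12   → row C = row A − 1·row B = (12, 1, −1)   [check: 1·31 − 1·19 = 12]
  19 = 1·12 + 7   → row D = row B − 1·row C = (7, −1, 2)   [check: −1·31 + 2·19 = 7]
  12 = 1·7 + 5   → row E = row C − 1·row D = (5, 2, −3)   [check: 2·31 − 3·19 = 5]
  7 = 1·5 + 2   → row F = row D − 1·row E = (2, −3, 5)   [check: −3·31 + 5·19 = 2]
  5 = 2·2 + 1   → row G = row E − 2·row F = (1, 8, −13)   [check: 8·31 − 13·19 = 1]
  2 = 2·1 + 0   → remainder 0, stop. gcd = 1 (last nonzero row G).
The gcd is 1, so 19 is invertible mod 31. The last nonzero row gives 8·31 − 13·19 = 1, so t = −13. So 19^(−1) ≡ −13 ≡ 18 (mod 31). Verify: 19 · 18 = 342 ≡ 1 (mod 31). ✓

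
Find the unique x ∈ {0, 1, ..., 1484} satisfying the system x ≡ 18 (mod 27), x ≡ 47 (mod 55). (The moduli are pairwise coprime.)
The moduli 27, 55 are pairwise coprime, so by the CRT there is a unique solution mod 27·55 = 1485.
Solve by successive substitution. Start with x ≡ 18 (mod 27).
  Combine with x ≡ 47 (mod 55): write x = 18 + 27·t and require 18 + 27·t ≡ 47 (mod 55), i.e. 27·t ≡ 47 − 18 ≡ 29 (mod 55). Since 27^(−1) ≡ 53 (mod 55), t ≡ 53·29 ≡ 52 (mod 55). So x ≡ 18 + 27·52 = 1422 (mod 1485).
Unique solution in [0, 1485): x = 1422.

Final answer: x ≡ 1422 (mod 1485); the representative in [0, 1485) is 1422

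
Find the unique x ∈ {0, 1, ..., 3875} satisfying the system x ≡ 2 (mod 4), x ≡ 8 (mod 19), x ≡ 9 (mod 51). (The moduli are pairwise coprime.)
x ≡ 1794 (mod 3876); the representative in [0, 3876) is 1794

The moduli 4, 19, 51 are pairwise coprime, so by the CRT there is a unique solution mod 4·19·51 = 3876.
Solve by successive substitution. Start with x ≡ 2 (mod 4).
  Combine with x ≡ 8 (mod 19): write x = 2 + 4·t and require 2 + 4·t ≡ 8 (mod 19), i.e. 4·t ≡ 8 − 2 ≡ 6 (mod 19). Since 4^(−1) ≡ 5 (mod 19), t ≡ 5·6 ≡ 11 (mod 19). So x ≡ 2 + 4·11 = 46 (mod 76).
  Combine with x ≡ 9 (mod 51): write x = 46 + 76·t and require 46 + 76·t ≡ 9 (mod 51), i.e. 76·t ≡ 9 − 46 ≡ 14 (mod 51). Since 76^(−1) ≡ 49 (mod 51) (76 ≡ 25 (mod 51)), t ≡ 49·14 ≡ 23 (mod 51). So x ≡ 46 + 76·23 = 1794 (mod 3876).
Unique solution in [0, 3876): x = 1794.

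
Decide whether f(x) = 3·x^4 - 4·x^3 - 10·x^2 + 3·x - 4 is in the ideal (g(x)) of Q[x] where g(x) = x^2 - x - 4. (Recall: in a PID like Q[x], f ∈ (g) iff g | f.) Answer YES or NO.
In Q[x] the ideal (g) consists of all multiples of g, so f ∈ (g) iff g | f, i.e. iff the remainder of f on division by g is 0. Divide f by g (g is monic, so eliminate the leading term of the running remainder at each step):
  leading term 3·x^4: subtract (3·x^2)·g(x) = 3·x^4 - 3·x^3 - 12·x^2, leaving -x^3 + 2·x^2 + 3·x - 4
  leading term -x^3: subtract (-x)·g(x) = -x^3 + x^2 + 4·x, leaving x^2 - x - 4
  leading term x^2: subtract (1)·g(x) = x^2 - x - 4, leaving 0
The remainder is 0, so f(x) = g(x) · h(x) with h(x) = 3·x^2 - x + 1. Hence g | f, i.e. f ∈ (g).

Final answer: YES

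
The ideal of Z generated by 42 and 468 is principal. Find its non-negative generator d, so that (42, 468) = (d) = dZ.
(42, 468) = (6); d = 6

In the PID Z, (a, b) is generated by gcd(a, b). Compute gcd(468, 42) with the extended Euclidean algorithm, tracking rows (r, s, t) with s·468 + t·42 = r:
  row A: (468, 1, 0)   [1·468 + 0·42 = 468]
  row B: (42, 0, 1)   [0·468 + 1·42 = 42]
  468 = 11·42 + 6   → row C = row A − 11·row B = (6, 1, −11)   [check: 1·468 − 11·42 = 6]
  42 = 7·6 + 0   → remainder 0, stop. gcd = 6 (last nonzero row C).
So gcd(42, 468) = 6, with Bézout identity 1·468 − 11·42 = 6. Containment (⊇): the Bézout identity exhibits 6 as an element of (42, 468), giving (6) ⊆ (42, 468). Containment (⊆): since 6 | 42 and 6 | 468 (42 = 6·7, 468 = 6·78), every Z-linear combination of 42 and 468 is divisible by 6, so (42, 468) ⊆ (6). Therefore (42, 468) = (6), d = 6.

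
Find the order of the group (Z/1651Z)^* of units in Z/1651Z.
(Z/1651Z)^* consists of the classes a with gcd(a, 1651) = 1, so its order is φ(1651). φ is multiplicative, with φ(p^e) = p^e − p^(e−1). Factorise 1651 = 13 · 127. Then
  φ(1651) = (13 − 1) · (127 − 1) = 12 · 126 = 1512.
Thus |(Z/1651Z)^*| = 1512.

Final answer: |(Z/1651Z)^*| = 1512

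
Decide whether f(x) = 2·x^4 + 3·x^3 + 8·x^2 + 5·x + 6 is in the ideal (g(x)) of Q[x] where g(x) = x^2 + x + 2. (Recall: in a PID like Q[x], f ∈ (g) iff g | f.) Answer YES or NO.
In Q[x] the ideal (g) consists of all multiples of g, so f ∈ (g) iff g | f, i.e. iff the remainder of f on division by g is 0. Divide f by g (g is monic, so eliminate the leading term of the running remainder at each step):
  leading term 2·x^4: subtract (2·x^2)·g(x) = 2·x^4 + 2·x^3 + 4·x^2, leaving x^3 + 4·x^2 + 5·x + 6
  leading term x^3: subtract (x)·g(x) = x^3 + x^2 + 2·x, leaving 3·x^2 + 3·x + 6
  leading term 3·x^2: subtract (3)·g(x) = 3·x^2 + 3·x + 6, leaving 0
The remainder is 0, so f(x) = g(x) · h(x) with h(x) = 2·x^2 + x + 3. Hence g | f, i.e. f ∈ (g).

Final answer: YES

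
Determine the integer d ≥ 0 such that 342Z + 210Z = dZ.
(342, 210) = (6); d = 6

In the PID Z, (a, b) is generated by gcd(a, b). Compute gcd(342, 210) with the extended Euclidean algorithm, tracking rows (r, s, t) with s·342 + t·210 = r:
  row A: (342, 1, 0)   [1·342 + 0·210 = 342]
  row B: (210, 0, 1)   [0·342 + 1·210 = 210]
  342 = 1·210 + 132   → row C = row A − 1·row B = (132, 1, −1)   [check: 1·342 − 1·210 = 132]
  210 = 1·132 + 78   → row D = row B − 1·row C = (78, −1, 2)   [check: −1·342 + 2·210 = 78]
  132 = 1·78 + 54   → row E = row C − 1·row D = (54, 2, −3)   [check: 2·342 − 3·210 = 54]
  78 = 1·54 + 24   → row F = row D − 1·row E = (24, −3, 5)   [check: −3·342 + 5·210 = 24]
  54 = 2·24 + 6   → row G = row E − 2·row F = (6, 8, −13)   [check: 8·342 − 13·210 = 6]
  24 = 4·6 + 0   → remainder 0, stop. gcd = 6 (last nonzero row G).
So gcd(342, 210) = 6, with Bézout identity 8·342 − 13·210 = 6. Containment (⊇): the Bézout identity exhibits 6 as an element of (342, 210), giving (6) ⊆ (342, 210). Containment (⊆): since 6 | 342 and 6 | 210 (342 = 6·57, 210 = 6·35), every Z-linear combination of 342 and 210 is divisible by 6, so (342, 210) ⊆ (6). Therefore (342, 210) = (6), d = 6.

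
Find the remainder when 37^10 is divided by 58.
Use repeated squaring. Binary(10) = 1010. Walk through the bits of the exponent 10 left-to-right: at each bit after the leading one, square the running value, then multiply by 37 if the bit is 1 (always reducing mod 58):
  bit 1 = 1 (leading): start with 37.
  bit 2 = 0: square 37^2 = 1369 ≡ 35 (mod 58).
  bit 3 = 1: square 35^2 = 1225 ≡ 7; bit is 1, so multiply 7·37 = 259 ≡ 27 (mod 58).
  bit 4 = 0: square 27^2 = 729 ≡ 33 (mod 58).
Final value: 37^10 ≡ 33 (mod 58).

Final answer: 33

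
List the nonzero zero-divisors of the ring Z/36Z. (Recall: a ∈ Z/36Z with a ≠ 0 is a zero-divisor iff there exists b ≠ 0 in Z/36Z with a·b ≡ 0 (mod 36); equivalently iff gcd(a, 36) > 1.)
An element a ∈ Z/36Z (with a ≠ 0) is a zero-divisor iff gcd(a, 36) > 1 (because a is a unit precisely when gcd(a, n) = 1, and in Z/nZ every nonzero, non-unit element is a zero-divisor). Scan a = 1, ..., 35 and keep those with gcd(a, 36) > 1:
  gcd(2, 36) = 2, gcd(3, 36) = 3, gcd(4, 36) = 4, gcd(6, 36) = 6, gcd(8, 36) = 4, gcd(9, 36) = 9, gcd(10, 36) = 2, gcd(12, 36) = 12, gcd(14, 36) = 2, gcd(15, 36) = 3, gcd(16, 36) = 4, gcd(18, 36) = 18, gcd(20, 36) = 4, gcd(21, 36) = 3, gcd(22, 36) = 2, gcd(24, 36) = 12, gcd(26, 36) = 2, gcd(27, 36) = 9, gcd(28, 36) = 4, gcd(30, 36) = 6, gcd(32, 36) = 4, gcd(33, 36) = 3, gcd(34, 36) = 2.
All other a ∈ {1, ..., 35} have gcd(a, 36) = 1 and are units. So the nonzero zero-divisors are exactly the 23 values of a appearing in this scan.

Final answer: nonzero zero-divisors of Z/36Z = {2, 3, 4, 6, 8, 9, 10, 12, 14, 15, 16, 18, 20, 21, 22, 24, 26, 27, 28, 30, 32, 33, 34}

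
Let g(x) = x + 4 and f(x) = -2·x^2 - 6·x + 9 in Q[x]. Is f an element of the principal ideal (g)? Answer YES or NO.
In Q[x] the ideal (g) consists of all multiples of g, so f ∈ (g) iff g | f, i.e. iff the remainder of f on division by g is 0. Divide f by g (g is monic, so eliminate the leading term of the running remainder at each step):
  leading term -2·x^2: subtract (-2·x)·g(x) = -2·x^2 - 8·x, leaving 2·x + 9
  leading term 2·x: subtract (2)·g(x) = 2·x + 8, leaving 1
The remainder r(x) = 1 ≠ 0 (and deg r < deg g), so g ∤ f, i.e. f ∉ (g).

Final answer: NO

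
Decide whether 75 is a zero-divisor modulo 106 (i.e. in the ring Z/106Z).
gcd(75, 106) = 1, so 75 is a unit in Z/106Z (it has a multiplicative inverse). A unit cannot be a zero-divisor: if 75·b ≡ 0 then multiplying both sides by 75^(−1) gives b ≡ 0. So 75 is not a zero-divisor.

Final answer: NO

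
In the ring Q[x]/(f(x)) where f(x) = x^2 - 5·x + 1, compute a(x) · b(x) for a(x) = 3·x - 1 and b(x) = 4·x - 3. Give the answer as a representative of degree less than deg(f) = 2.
a · b ≡ 47·x - 9 (mod f(x))

First multiply in Q[x] without reducing: a · b = 12·x^2 - 13·x + 3. Now divide by f(x) = x^2 - 5·x + 1, eliminating the leading term at each step:
  leading term 12·x^2: subtract (12)·f(x) = 12·x^2 - 60·x + 12, leaving 47·x - 9
The degree is now < 2, so this is the remainder. Hence a · b ≡ 47·x - 9 in Q[x]/(f).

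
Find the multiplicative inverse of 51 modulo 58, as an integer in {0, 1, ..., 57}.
Apply the extended Euclidean algorithm to (58, 51), tracking rows (r, s, t) with s·58 + t·51 = r. Each division r_prev = q·r_cur + r_new produces the new row as (previous row) − q·(current row):
  row A: (58, 1, 0)   [1·58 + 0·51 = 58]
  row B: (51, 0, 1)   [0·58 + 1·51 = 51]
  58 = 1·51 + 7   → row C = row A − 1·row B = (7, 1, −1)   [check: 1·58 − 1·51 = 7]
  51 = 7·7 + 2   → row D = row B − 7·row C = (2, −7, 8)   [check: −7·58 + 8·51 = 2]
  7 = 3·2 + 1   → row E = row C − 3·row D = (1, 22, −25)   [check: 22·58 − 25·51 = 1]
  2 = 2·1 + 0   → remainder 0, stop. gcd = 1 (last nonzero row E).
The gcd is 1, so 51 is invertible mod 58. The last nonzero row gives 22·58 − 25·51 = 1, so t = −25. So 51^(−1) ≡ −25 ≡ 33 (mod 58). Verify: 51 · 33 = 1683 ≡ 1 (mod 58). ✓

Final answer: 51^(−1) ≡ 33 (mod 58)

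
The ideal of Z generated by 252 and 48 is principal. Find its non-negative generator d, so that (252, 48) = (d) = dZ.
In the PID Z, (a, b) is generated by gcd(a, b). Compute gcd(252, 48) with the extended Euclidean algorithm, tracking rows (r, s, t) with s·252 + t·48 = r:
  row A: (252, 1, 0)   [1·252 + 0·48 = 252]
  row B: (48, 0, 1)   [0·252 + 1·48 = 48]
  252 = 5·48 + 12   → row C = row A − 5·row B = (12, 1, −5)   [check: 1·252 − 5·48 = 12]
  48 = 4·12 + 0   → remainder 0, stop. gcd = 12 (last nonzero row C).
So gcd(252, 48) = 12, with Bézout identity 1·252 − 5·48 = 12. Containment (⊇): the Bézout identity exhibits 12 as an element of (252, 48), giving (12) ⊆ (252, 48). Containment (⊆): since 12 | 252 and 12 | 48 (252 = 12·21, 48 = 12·4), every Z-linear combination of 252 and 48 is divisible by 12, so (252, 48) ⊆ (12). Therefore (252, 48) = (12), d = 12.

Final answer: (252, 48) = (12); d = 12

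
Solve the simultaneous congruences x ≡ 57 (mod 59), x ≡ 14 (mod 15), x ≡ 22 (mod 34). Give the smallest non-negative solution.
x ≡ 13214 (mod 30090); the representative in [0, 30090) is 13214

The moduli 59, 15, 34 are pairwise coprime, so by the CRT there is a unique solution mod 59·15·34 = 30090.
Solve by successive substitution. Start with x ≡ 57 (mod 59).
  Combine with x ≡ 14 (mod 15): write x = 57 + 59·t and require 57 + 59·t ≡ 14 (mod 15), i.e. 59·t ≡ 14 − 57 ≡ 2 (mod 15). Since 59^(−1) ≡ 14 (mod 15) (59 ≡ 14 (mod 15)), t ≡ 14·2 ≡ 13 (mod 15). So x ≡ 57 + 59·13 = 824 (mod 885).
  Combine with x ≡ 22 (mod 34): write x = 824 + 885·t and require 824 + 885·t ≡ 22 (mod 34), i.e. 885·t ≡ 22 − 824 ≡ 14 (mod 34). Since 885^(−1) ≡ 1 (mod 34) (885 ≡ 1 (mod 34)), t ≡ 1·14 ≡ 14 (mod 34). So x ≡ 824 + 885·14 = 13214 (mod 30090).
Unique solution in [0, 30090): x = 13214.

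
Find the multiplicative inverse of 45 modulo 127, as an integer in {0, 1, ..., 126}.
45^(−1) ≡ 48 (mod 127)

Apply the extended Euclidean algorithm to (127, 45), tracking rows (r, s, t) with s·127 + t·45 = r. Each division r_prev = q·r_cur + r_new produces the new row as (previous row) − q·(current row):
  row A: (127, 1, 0)   [1·127 + 0·45 = 127]
  row B: (45, 0, 1)   [0·127 + 1·45 = 45]
  127 = 2·45 + 37   → row C = row A − 2·row B = (37, 1, −2)   [check: 1·127 − 2·45 = 37]
  45 = 1·37 + 8   → row D = row B − 1·row C = (8, −1, 3)   [check: −1·127 + 3·45 = 8]
  37 = 4·8 + 5   → row E = row C − 4·row D = (5, 5, −14)   [check: 5·127 − 14·45 = 5]
  8 = 1·5 + 3   → row F = row D − 1·row E = (3, −6, 17)   [check: −6·127 + 17·45 = 3]
  5 = 1·3 + 2   → row G = row E − 1·row F = (2, 11, −31)   [check: 11·127 − 31·45 = 2]
  3 = 1·2 + 1   → row H = row F − 1·row G = (1, −17, 48)   [check: −17·127 + 48·45 = 1]
  2 = 2·1 + 0   → remainder 0, stop. gcd = 1 (last nonzero row H).
The gcd is 1, so 45 is invertible mod 127. The last nonzero row gives −17·127 + 48·45 = 1, so t = 48. So 45^(−1) ≡ 48 (mod 127). Verify: 45 · 48 = 2160 ≡ 1 (mod 127). ✓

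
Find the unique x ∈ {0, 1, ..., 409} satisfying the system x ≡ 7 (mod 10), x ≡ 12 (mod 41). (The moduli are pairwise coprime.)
x ≡ 217 (mod 410); the representative in [0, 410) is 217

The moduli 10, 41 are pairwise coprime, so by the CRT there is a unique solution mod 10·41 = 410.
Solve by successive substitution. Start with x ≡ 7 (mod 10).
  Combine with x ≡ 12 (mod 41): write x = 7 + 10·t and require 7 + 10·t ≡ 12 (mod 41), i.e. 10·t ≡ 12 − 7 ≡ 5 (mod 41). Since 10^(−1) ≡ 37 (mod 41), t ≡ 37·5 ≡ 21 (mod 41). So x ≡ 7 + 10·21 = 217 (mod 410).
Unique solution in [0, 410): x = 217.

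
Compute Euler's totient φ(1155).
φ is multiplicative, with φ(p^e) = p^e − p^(e−1). Factorise 1155 = 3 · 5 · 7 · 11. Then
  φ(1155) = (3 − 1) · (5 − 1) · (7 − 1) · (11 − 1) = 2 · 4 · 6 · 10 = 480.

Final answer: φ(1155) = 480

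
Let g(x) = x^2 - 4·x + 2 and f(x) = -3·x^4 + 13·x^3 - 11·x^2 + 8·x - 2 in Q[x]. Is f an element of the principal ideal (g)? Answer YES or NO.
NO

In Q[x] the ideal (g) consists of all multiples of g, so f ∈ (g) iff g | f, i.e. iff the remainder of f on division by g is 0. Divide f by g (g is monic, so eliminate the leading term of the running remainder at each step):
  leading term -3·x^4: subtract (-3·x^2)·g(x) = -3·x^4 + 12·x^3 - 6·x^2, leaving x^3 - 5·x^2 + 8·x - 2
  leading term x^3: subtract (x)·g(x) = x^3 - 4·x^2 + 2·x, leaving -x^2 + 6·x - 2
  leading term -x^2: subtract (-1)·g(x) = -x^2 + 4·x - 2, leaving 2·x
The remainder r(x) = 2·x ≠ 0 (and deg r < deg g), so g ∤ f, i.e. f ∉ (g).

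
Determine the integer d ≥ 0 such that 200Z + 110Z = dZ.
(200, 110) = (10); d = 10

In the PID Z, (a, b) is generated by gcd(a, b). Compute gcd(200, 110) with the extended Euclidean algorithm, tracking rows (r, s, t) with s·200 + t·110 = r:
  row A: (200, 1, 0)   [1·200 + 0·110 = 200]
  row B: (110, 0, 1)   [0·200 + 1·110 = 110]
  200 = 1·110 + 90   → row C = row A − 1·row B = (90, 1, −1)   [check: 1·200 − 1·110 = 90]
  110 = 1·90 + 20   → row D = row B − 1·row C = (20, −1, 2)   [check: −1·200 + 2·110 = 20]
  90 = 4·20 + 10   → row E = row C − 4·row D = (10, 5, −9)   [check: 5·200 − 9·110 = 10]
  20 = 2·10 + 0   → remainder 0, stop. gcd = 10 (last nonzero row E).
So gcd(200, 110) = 10, with Bézout identity 5·200 − 9·110 = 10. Containment (⊇): the Bézout identity exhibits 10 as an element of (200, 110), giving (10) ⊆ (200, 110). Containment (⊆): since 10 | 200 and 10 | 110 (200 = 10·20, 110 = 10·11), every Z-linear combination of 200 and 110 is divisible by 10, so (200, 110) ⊆ (10). Therefore (200, 110) = (10), d = 10.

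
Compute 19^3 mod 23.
Use repeated squaring. Binary(3) = 11. Walk through the bits of the exponent 3 left-to-right: at each bit after the leading one, square the running value, then multiply by 19 if the bit is 1 (always reducing mod 23):
  bit 1 = 1 (leading): start with 19.
  bit 2 = 1: square 19^2 = 361 ≡ 16; bit is 1, so multiply 16·19 = 304 ≡ 5 (mod 23).
Final value: 19^3 ≡ 5 (mod 23).

Final answer: 5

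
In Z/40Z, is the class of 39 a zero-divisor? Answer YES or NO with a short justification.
gcd(39, 40) = 1, so 39 is a unit in Z/40Z (it has a multiplicative inverse). A unit cannot be a zero-divisor: if 39·b ≡ 0 then multiplying both sides by 39^(−1) gives b ≡ 0. So 39 is not a zero-divisor.

Final answer: NO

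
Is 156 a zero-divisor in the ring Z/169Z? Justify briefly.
gcd(156, 169) = 13 > 1, so 156 is not a unit in Z/169Z. In Z/nZ every nonzero non-unit is a zero-divisor: explicitly, take b = 169/gcd = 13 ≠ 0 (mod 169); then 156·13 = 2028 = 12·169, i.e. 156·13 ≡ 0 (mod 169). So 156 is a zero-divisor.

Final answer: YES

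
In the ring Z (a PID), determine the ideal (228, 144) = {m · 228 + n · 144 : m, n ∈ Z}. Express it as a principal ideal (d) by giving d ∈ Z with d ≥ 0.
(228, 144) = (12); d = 12

In the PID Z, (a, b) is generated by gcd(a, b). Compute gcd(228, 144) with the extended Euclidean algorithm, tracking rows (r, s, t) with s·228 + t·144 = r:
  row A: (228, 1, 0)   [1·228 + 0·144 = 228]
  row B: (144, 0, 1)   [0·228 + 1·144 = 144]
  228 = 1·144 + 84   → row C = row A − 1·row B = (84, 1, −1)   [check: 1·228 − 1·144 = 84]
  144 = 1·84 + 60   → row D = row B − 1·row C = (60, −1, 2)   [check: −1·228 + 2·144 = 60]
  84 = 1·60 + 24   → row E = row C − 1·row D = (24, 2, −3)   [check: 2·228 − 3·144 = 24]
  60 = 2·24 + 12   → row F = row D − 2·row E = (12, −5, 8)   [check: −5·228 + 8·144 = 12]
  24 = 2·12 + 0   → remainder 0, stop. gcd = 12 (last nonzero row F).
So gcd(228, 144) = 12, with Bézout identity −5·228 + 8·144 = 12. Containment (⊇): the Bézout identity exhibits 12 as an element of (228, 144), giving (12) ⊆ (228, 144). Containment (⊆): since 12 | 228 and 12 | 144 (228 = 12·19, 144 = 12·12), every Z-linear combination of 228 and 144 is divisible by 12, so (228, 144) ⊆ (12). Therefore (228, 144) = (12), d = 12.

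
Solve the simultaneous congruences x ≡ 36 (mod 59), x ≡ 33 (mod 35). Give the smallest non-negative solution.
x ≡ 803 (mod 2065); the representative in [0, 2065) is 803

The moduli 59, 35 are pairwise coprime, so by the CRT there is a unique solution mod 59·35 = 2065.
Solve by successive substitution. Start with x ≡ 36 (mod 59).
  Combine with x ≡ 33 (mod 35): write x = 36 + 59·t and require 36 + 59·t ≡ 33 (mod 35), i.e. 59·t ≡ 33 − 36 ≡ 32 (mod 35). Since 59^(−1) ≡ 19 (mod 35) (59 ≡ 24 (mod 35)), t ≡ 19·32 ≡ 13 (mod 35). So x ≡ 36 + 59·13 = 803 (mod 2065).
Unique solution in [0, 2065): x = 803.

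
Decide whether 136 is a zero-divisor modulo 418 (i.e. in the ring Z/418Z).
YES

gcd(136, 418) = 2 > 1, so 136 is not a unit in Z/418Z. In Z/nZ every nonzero non-unit is a zero-divisor: explicitly, take b = 418/gcd = 209 ≠ 0 (mod 418); then 136·209 = 28424 = 68·418, i.e. 136·209 ≡ 0 (mod 418). So 136 is a zero-divisor.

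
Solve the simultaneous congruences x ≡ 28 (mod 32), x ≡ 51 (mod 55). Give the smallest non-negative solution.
The moduli 32, 55 are pairwise coprime, so by the CRT there is a unique solution mod 32·55 = 1760.
Solve by successive substitution. Start with x ≡ 28 (mod 32).
  Combine with x ≡ 51 (mod 55): write x = 28 + 32·t and require 28 + 32·t ≡ 51 (mod 55), i.e. 32·t ≡ 51 − 28 ≡ 23 (mod 55). Since 32^(−1) ≡ 43 (mod 55), t ≡ 43·23 ≡ 54 (mod 55). So x ≡ 28 + 32·54 = 1756 (mod 1760).
Unique solution in [0, 1760): x = 1756.

Final answer: x ≡ 1756 (mod 1760); the representative in [0, 1760) is 1756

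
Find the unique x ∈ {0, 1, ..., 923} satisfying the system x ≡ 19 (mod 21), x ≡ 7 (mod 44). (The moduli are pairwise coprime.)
x ≡ 271 (mod 924); the representative in [0, 924) is 271

The moduli 21, 44 are pairwise coprime, so by the CRT there is a unique solution mod 21·44 = 924.
Solve by successive substitution. Start with x ≡ 19 (mod 21).
  Combine with x ≡ 7 (mod 44): write x = 19 + 21·t and require 19 + 21·t ≡ 7 (mod 44), i.e. 21·t ≡ 7 − 19 ≡ 32 (mod 44). Since 21^(−1) ≡ 21 (mod 44), t ≡ 21·32 ≡ 12 (mod 44). So x ≡ 19 + 21·12 = 271 (mod 924).
Unique solution in [0, 924): x = 271.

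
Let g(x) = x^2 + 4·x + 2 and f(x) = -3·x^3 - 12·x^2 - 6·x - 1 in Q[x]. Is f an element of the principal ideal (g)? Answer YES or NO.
In Q[x] the ideal (g) consists of all multiples of g, so f ∈ (g) iff g | f, i.e. iff the remainder of f on division by g is 0. Divide f by g (g is monic, so eliminate the leading term of the running remainder at each step):
  leading term -3·x^3: subtract (-3·x)·g(x) = -3·x^3 - 12·x^2 - 6·x, leaving -1
The remainder r(x) = -1 ≠ 0 (and deg r < deg g), so g ∤ f, i.e. f ∉ (g).

Final answer: NO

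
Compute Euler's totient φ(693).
φ(693) = 360

φ is multiplicative, with φ(p^e) = p^e − p^(e−1). Factorise 693 = 3^2 · 7 · 11. Then
  φ(693) = (3^2 − 3^1) · (7 − 1) · (11 − 1) = 6 · 6 · 10 = 360.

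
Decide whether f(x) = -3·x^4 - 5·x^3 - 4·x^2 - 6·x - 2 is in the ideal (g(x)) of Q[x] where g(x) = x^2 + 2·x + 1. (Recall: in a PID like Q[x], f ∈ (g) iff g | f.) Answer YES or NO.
In Q[x] the ideal (g) consists of all multiples of g, so f ∈ (g) iff g | f, i.e. iff the remainder of f on division by g is 0. Divide f by g (g is monic, so eliminate the leading term of the running remainder at each step):
  leading term -3·x^4: subtract (-3·x^2)·g(x) = -3·x^4 - 6·x^3 - 3·x^2, leaving x^3 - x^2 - 6·x - 2
  leading term x^3: subtract (x)·g(x) = x^3 + 2·x^2 + x, leaving -3·x^2 - 7·x - 2
  leading term -3·x^2: subtract (-3)·g(x) = -3·x^2 - 6·x - 3, leaving 1 - x
The remainder r(x) = 1 - x ≠ 0 (and deg r < deg g), so g ∤ f, i.e. f ∉ (g).

Final answer: NO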